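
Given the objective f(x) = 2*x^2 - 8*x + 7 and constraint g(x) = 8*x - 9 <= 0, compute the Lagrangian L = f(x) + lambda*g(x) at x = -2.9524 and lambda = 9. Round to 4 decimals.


Step 1: Evaluate f(x).
f(-2.9524) = 2*(-2.9524)^2 - 8*(-2.9524) + 7 = 48.0525
Step 2: Evaluate g(x).
g(-2.9524) = 8*-2.9524 - 9 = -32.6192
Step 3: Compute Lagrangian.
L = 48.0525 + 9*-32.6192 = -245.5203


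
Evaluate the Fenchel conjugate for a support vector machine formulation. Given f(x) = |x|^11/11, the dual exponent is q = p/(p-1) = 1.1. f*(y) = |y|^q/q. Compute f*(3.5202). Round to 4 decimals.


The conjugate exponent q satisfies 1/p + 1/q = 1.
p = 11, so q = 11/(11 - 1) = 1.1
|y|^q = 3.5202^1.1 = 3.9923
f*(3.5202) = 3.9923 / 1.1 = 3.6294


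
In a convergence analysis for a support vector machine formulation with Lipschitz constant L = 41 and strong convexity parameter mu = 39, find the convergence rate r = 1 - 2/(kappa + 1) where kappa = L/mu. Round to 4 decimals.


Step 1: Compute the condition number.
kappa = L/mu = 41/39 = 1.0513
Step 2: Compute the convergence rate.
r = 1 - 2/(kappa + 1) = 1 - 2*mu/(L + mu) = (L - mu)/(L + mu) = 2/80 = 0.025


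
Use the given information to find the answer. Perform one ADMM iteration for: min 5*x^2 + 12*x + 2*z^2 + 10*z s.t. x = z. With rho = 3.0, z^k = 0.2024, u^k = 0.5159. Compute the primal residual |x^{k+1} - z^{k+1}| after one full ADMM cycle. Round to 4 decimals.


ADMM iteration with rho = 3.0, z^k = 0.2024, u^k = 0.5159
Step 1: x-update.
Minimize 5*x^2 + 12*x + (3.0/2)*(x - 0.2024 + 0.5159)^2
FOC: (2*5 + 3.0)*x = -12 + 3.0*(0.2024 - 0.5159)
x^{k+1} = -0.9954
Step 2: z-update.
Minimize 2*z^2 + 10*z + (3.0/2)*(-0.9954 - z + 0.5159)^2
FOC: (2*2 + 3.0)*z = -10 + 3.0*(-0.9954 + 0.5159)
z^{k+1} = -1.6341
Step 3: u-update.
u^{k+1} = 0.5159 - 0.9954 + 1.6341 = 1.1546
Step 4: Primal residual = |-0.9954 + 1.6341| = 0.6387


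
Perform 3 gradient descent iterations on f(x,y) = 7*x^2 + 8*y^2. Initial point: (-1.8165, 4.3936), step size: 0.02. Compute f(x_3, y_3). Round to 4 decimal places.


Gradient descent on f(x,y) = 7*x^2 + 8*y^2.
Starting point: (-1.8165, 4.3936), alpha = 0.02
Step 1: grad_x = 2*7*-1.8165 = -25.431, grad_y = 2*8*4.3936 = 70.2976
  x_1 = -1.8165 - 0.02*-25.431 = -1.3079
  y_1 = 4.3936 - 0.02*70.2976 = 2.9876
Step 2: grad_x = 2*7*-1.3079 = -18.3103, grad_y = 2*8*2.9876 = 47.8024
  x_2 = -1.3079 - 0.02*-18.3103 = -0.9417
  y_2 = 2.9876 - 0.02*47.8024 = 2.0316
Step 3: grad_x = 2*7*-0.9417 = -13.1834, grad_y = 2*8*2.0316 = 32.5056
  x_3 = -0.9417 - 0.02*-13.1834 = -0.678
  y_3 = 2.0316 - 0.02*32.5056 = 1.3815
f(-0.678, 1.3815) = 7*(-0.678)^2 + 8*1.3815^2 = 18.4859


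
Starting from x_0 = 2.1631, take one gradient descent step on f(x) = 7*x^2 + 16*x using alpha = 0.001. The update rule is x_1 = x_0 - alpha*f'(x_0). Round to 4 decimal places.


We compute the gradient at x_0 and apply the update.
f'(x) = 14*x + 16
f'(2.1631) = 14*2.1631 + 16 = 46.2834
x_1 = 2.1631 - 0.001*46.2834 = 2.1168


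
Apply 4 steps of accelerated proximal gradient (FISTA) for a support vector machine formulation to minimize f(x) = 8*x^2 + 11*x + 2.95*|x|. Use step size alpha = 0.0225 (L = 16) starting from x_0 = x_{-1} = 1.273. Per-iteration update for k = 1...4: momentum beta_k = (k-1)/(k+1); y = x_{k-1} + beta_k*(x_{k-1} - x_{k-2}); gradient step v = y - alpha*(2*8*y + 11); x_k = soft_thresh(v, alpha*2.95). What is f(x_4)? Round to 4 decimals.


FISTA on f(x) = 8*x^2 + 11*x + 2.95*|x|
L = 16, alpha = 0.0225
Iteration 1: beta = 0.0, y = 1.273 + 0.0*(1.273 - 1.273) = 1.273
  grad(y) = 31.368, v = y - alpha*grad = 0.5672
  prox(v) = soft_thresh(0.5672, 0.0664) = 0.5008
Iteration 2: beta = 0.3333, y = 0.5008 + 0.3333*(0.5008 - 1.273) = 0.2435
  grad(y) = 14.8954, v = y - alpha*grad = -0.0917
  prox(v) = soft_thresh(-0.0917, 0.0664) = -0.0253
Iteration 3: beta = 0.5, y = -0.0253 + 0.5*(-0.0253 - 0.5008) = -0.2884
  grad(y) = 6.3858, v = y - alpha*grad = -0.4321
  prox(v) = soft_thresh(-0.4321, 0.0664) = -0.3657
Iteration 4: beta = 0.6, y = -0.3657 + 0.6*(-0.3657 + 0.0253) = -0.5699
  grad(y) = 1.8812, v = y - alpha*grad = -0.6123
  prox(v) = soft_thresh(-0.6123, 0.0664) = -0.5459
f(x_4) = 8*(-0.5459)^2 + 11*(-0.5459) + 2.95*|-0.5459| = -2.0105


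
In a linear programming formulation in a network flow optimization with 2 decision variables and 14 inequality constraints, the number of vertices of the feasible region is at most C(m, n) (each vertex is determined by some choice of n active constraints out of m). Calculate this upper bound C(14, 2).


Each vertex corresponds to some choice of n active constraints out of m, so the number of vertices is at most C(m, n) = m! / (n!(m-n)!).
m = 14, n = 2
Numerator: 14 * 13
Denominator: 2! = 2
C(14, 2) = 91


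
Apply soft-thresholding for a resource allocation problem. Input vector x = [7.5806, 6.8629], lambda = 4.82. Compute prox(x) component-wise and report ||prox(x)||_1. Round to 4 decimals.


Soft-thresholding with lambda = 4.82:
prox(7.5806) = sign(7.5806)*max(|7.5806| - 4.82, 0) = 2.7606
prox(6.8629) = sign(6.8629)*max(|6.8629| - 4.82, 0) = 2.0429
prox(x) = [2.7606, 2.0429]
||prox(x)||_1 = 2.7606 + 2.0429 = 4.8035


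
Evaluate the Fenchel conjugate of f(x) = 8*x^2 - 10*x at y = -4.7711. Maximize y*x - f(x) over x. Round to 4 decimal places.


f*(y) = sup_x {y*x - a*x^2 - b*x} = sup_x {(y-b)*x - a*x^2}
FOC: (y - b) - 2a*x = 0 => x* = (y - b)/(2a)
x* = (-4.7711 + 10)/(2*8) = 0.3268
f*(-4.7711) = (y-b)^2/(4a) = (-4.7711 + 10)^2/(4*8)
= 27.3414/32 = 0.8544


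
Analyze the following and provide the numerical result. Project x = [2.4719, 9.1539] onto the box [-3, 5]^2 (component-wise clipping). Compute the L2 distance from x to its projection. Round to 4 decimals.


Project each component onto [-3, 5].
clip(2.4719) = 2.4719, clip(9.1539) = 5.0
Projection = [2.4719, 5.0]
Squared diffs: [0.0, 17.2549]
Distance = sqrt(17.2549) = 4.1539


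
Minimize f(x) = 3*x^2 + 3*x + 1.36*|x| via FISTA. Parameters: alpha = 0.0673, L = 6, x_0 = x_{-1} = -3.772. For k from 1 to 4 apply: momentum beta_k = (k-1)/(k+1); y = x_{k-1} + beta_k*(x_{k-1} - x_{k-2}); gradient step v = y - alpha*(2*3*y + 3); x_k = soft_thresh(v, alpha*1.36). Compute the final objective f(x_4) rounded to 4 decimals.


FISTA on f(x) = 3*x^2 + 3*x + 1.36*|x|
L = 6, alpha = 0.0673
Iteration 1: beta = 0.0, y = -3.772 + 0.0*(-3.772 + 3.772) = -3.772
  grad(y) = -19.632, v = y - alpha*grad = -2.4508
  prox(v) = soft_thresh(-2.4508, 0.0915) = -2.3592
Iteration 2: beta = 0.3333, y = -2.3592 + 0.3333*(-2.3592 + 3.772) = -1.8883
  grad(y) = -8.3299, v = y - alpha*grad = -1.3277
  prox(v) = soft_thresh(-1.3277, 0.0915) = -1.2362
Iteration 3: beta = 0.5, y = -1.2362 + 0.5*(-1.2362 + 2.3592) = -0.6747
  grad(y) = -1.048, v = y - alpha*grad = -0.6041
  prox(v) = soft_thresh(-0.6041, 0.0915) = -0.5126
Iteration 4: beta = 0.6, y = -0.5126 + 0.6*(-0.5126 + 1.2362) = -0.0785
  grad(y) = 2.5293, v = y - alpha*grad = -0.2487
  prox(v) = soft_thresh(-0.2487, 0.0915) = -0.1571
f(x_4) = 3*(-0.1571)^2 + 3*(-0.1571) + 1.36*|-0.1571| = -0.1836


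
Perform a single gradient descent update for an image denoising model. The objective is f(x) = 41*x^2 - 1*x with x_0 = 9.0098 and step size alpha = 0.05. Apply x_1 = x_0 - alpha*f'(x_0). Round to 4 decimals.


We compute the gradient at x_0 and apply the update.
f'(x) = 82*x - 1
f'(9.0098) = 82*9.0098 - 1 = 737.8036
x_1 = 9.0098 - 0.05*737.8036 = -27.8804


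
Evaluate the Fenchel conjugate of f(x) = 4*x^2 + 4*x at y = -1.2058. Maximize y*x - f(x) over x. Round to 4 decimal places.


f*(y) = sup_x {y*x - a*x^2 - b*x} = sup_x {(y-b)*x - a*x^2}
FOC: (y - b) - 2a*x = 0 => x* = (y - b)/(2a)
x* = (-1.2058 - 4)/(2*4) = -0.6507
f*(-1.2058) = (y-b)^2/(4a) = (-1.2058 - 4)^2/(4*4)
= 27.1004/16 = 1.6938


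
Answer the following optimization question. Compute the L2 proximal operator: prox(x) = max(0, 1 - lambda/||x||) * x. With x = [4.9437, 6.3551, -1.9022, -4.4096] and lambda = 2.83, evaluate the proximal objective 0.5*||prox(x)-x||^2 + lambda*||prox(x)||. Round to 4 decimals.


Step 1: Compute ||x||.
||x|| = 9.375
Step 2: Compute scaling factor.
scale = max(0, 1 - 2.83/9.375) = 0.6981
Step 3: prox(x) = [3.4514, 4.4367, -1.328, -3.0785]
||prox(x)|| = 6.545
Step 4: Proximal objective.
0.5*||prox-x||^2 = 4.0045
lambda*||prox|| = 18.5224
Total = 22.5268


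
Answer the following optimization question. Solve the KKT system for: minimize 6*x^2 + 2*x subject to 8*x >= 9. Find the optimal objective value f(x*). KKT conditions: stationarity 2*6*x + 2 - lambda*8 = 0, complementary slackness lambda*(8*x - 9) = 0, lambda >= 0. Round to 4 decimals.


Step 1: Try lambda = 0 (constraint inactive).
x_unc = -2/(2*6) = -0.1667
Check: 8*-0.1667 = -1.3336 < 9 -- violated!
Step 2: Constraint must be active: 8*x = 9
x* = 9/8 = 1.125
lambda = (2*6*1.125 + 2)/8 = 1.9375
Step 3: Compute optimal value.
f(x*) = 6*1.125^2 + 2*1.125 = 9.8438


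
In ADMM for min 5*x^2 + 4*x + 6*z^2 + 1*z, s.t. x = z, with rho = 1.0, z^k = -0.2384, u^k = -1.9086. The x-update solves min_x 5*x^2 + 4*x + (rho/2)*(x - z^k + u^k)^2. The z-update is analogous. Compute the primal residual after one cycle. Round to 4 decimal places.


ADMM iteration with rho = 1.0, z^k = -0.2384, u^k = -1.9086
Step 1: x-update.
Minimize 5*x^2 + 4*x + (1.0/2)*(x + 0.2384 - 1.9086)^2
FOC: (2*5 + 1.0)*x = -4 + 1.0*(-0.2384 + 1.9086)
x^{k+1} = -0.2118
Step 2: z-update.
Minimize 6*z^2 + 1*z + (1.0/2)*(-0.2118 - z - 1.9086)^2
FOC: (2*6 + 1.0)*z = -1 + 1.0*(-0.2118 - 1.9086)
z^{k+1} = -0.24
Step 3: u-update.
u^{k+1} = -1.9086 - 0.2118 + 0.24 = -1.8804
Step 4: Primal residual = |-0.2118 + 0.24| = 0.0282


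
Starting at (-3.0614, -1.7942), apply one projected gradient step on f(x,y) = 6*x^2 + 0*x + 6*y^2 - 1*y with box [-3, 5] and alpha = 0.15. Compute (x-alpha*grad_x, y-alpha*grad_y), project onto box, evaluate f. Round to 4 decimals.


Step 1: Compute gradient at (-3.0614, -1.7942).
grad_x = 2*6*-3.0614 + 0 = -36.7368
grad_y = 2*6*-1.7942 - 1 = -22.5304
Step 2: Gradient step.
x_raw = -3.0614 - 0.15*-36.7368 = 2.4491
y_raw = -1.7942 - 0.15*-22.5304 = 1.5854
Step 3: Project onto [-3, 5].
x_proj = clip(2.4491) = 2.4491
y_proj = clip(1.5854) = 1.5854
Step 4: Evaluate f.
f(2.4491, 1.5854) = 49.484


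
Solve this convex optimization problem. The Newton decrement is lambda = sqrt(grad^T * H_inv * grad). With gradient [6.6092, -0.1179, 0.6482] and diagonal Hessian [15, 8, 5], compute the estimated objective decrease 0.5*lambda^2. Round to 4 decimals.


Step 1: H is diagonal, so H^(-1) * g = [0.4406, -0.0147, 0.1296].
Step 2: g^T H^(-1) g = sum_i g_i^2 / H_ii
  = (6.6092)^2/15 + (-0.1179)^2/8 + (0.6482)^2/5
  = 2.9121 + 0.0017 + 0.084 = 2.9979
Step 3: Objective decrease = 0.5 * g^T H^(-1) g = 1.4989


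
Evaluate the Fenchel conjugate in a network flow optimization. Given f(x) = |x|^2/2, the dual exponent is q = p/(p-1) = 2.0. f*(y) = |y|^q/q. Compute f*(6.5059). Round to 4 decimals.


The conjugate exponent q satisfies 1/p + 1/q = 1.
p = 2, so q = 2/(2 - 1) = 2.0
|y|^q = 6.5059^2.0 = 42.3267
f*(6.5059) = 42.3267 / 2.0 = 21.1634


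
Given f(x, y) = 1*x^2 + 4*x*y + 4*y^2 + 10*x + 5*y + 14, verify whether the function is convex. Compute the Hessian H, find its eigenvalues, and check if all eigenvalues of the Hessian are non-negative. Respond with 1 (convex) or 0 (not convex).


The Hessian of f(x,y) = 1*x^2 + 4*x*y + 4*y^2 + 10*x + 5*y + 14 is:
H = [[2, 4], [4, 8]]
Trace = 2 + 8 = 10
Determinant = 2*8 - (4)^2 = 0
Discriminant = (10)^2 - 4*0 = 100.0
Eigenvalues: lambda_1 = 0.0, lambda_2 = 10.0
The function is convex.

1


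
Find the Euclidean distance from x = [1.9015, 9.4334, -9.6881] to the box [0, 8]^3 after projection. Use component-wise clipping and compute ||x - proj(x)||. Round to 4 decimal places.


Project each component onto [0, 8].
clip(1.9015) = 1.9015, clip(9.4334) = 8.0, clip(-9.6881) = 0.0
Projection = [1.9015, 8.0, 0.0]
Squared diffs: [0.0, 2.0546, 93.8593]
Distance = sqrt(95.9139) = 9.7936


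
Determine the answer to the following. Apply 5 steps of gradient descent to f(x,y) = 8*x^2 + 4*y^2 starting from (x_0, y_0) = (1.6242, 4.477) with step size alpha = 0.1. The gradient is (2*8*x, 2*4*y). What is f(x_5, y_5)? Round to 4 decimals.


Gradient descent on f(x,y) = 8*x^2 + 4*y^2.
Starting point: (1.6242, 4.477), alpha = 0.1
Step 1: grad_x = 2*8*1.6242 = 25.9872, grad_y = 2*4*4.477 = 35.816
  x_1 = 1.6242 - 0.1*25.9872 = -0.9745
  y_1 = 4.477 - 0.1*35.816 = 0.8954
Step 2: grad_x = 2*8*-0.9745 = -15.5923, grad_y = 2*4*0.8954 = 7.1632
  x_2 = -0.9745 - 0.1*-15.5923 = 0.5847
  y_2 = 0.8954 - 0.1*7.1632 = 0.1791
Step 3: grad_x = 2*8*0.5847 = 9.3554, grad_y = 2*4*0.1791 = 1.4326
  x_3 = 0.5847 - 0.1*9.3554 = -0.3508
  y_3 = 0.1791 - 0.1*1.4326 = 0.0358
Step 4: grad_x = 2*8*-0.3508 = -5.6132, grad_y = 2*4*0.0358 = 0.2865
  x_4 = -0.3508 - 0.1*-5.6132 = 0.2105
  y_4 = 0.0358 - 0.1*0.2865 = 0.0072
Step 5: grad_x = 2*8*0.2105 = 3.3679, grad_y = 2*4*0.0072 = 0.0573
  x_5 = 0.2105 - 0.1*3.3679 = -0.1263
  y_5 = 0.0072 - 0.1*0.0573 = 0.0014
f(-0.1263, 0.0014) = 8*(-0.1263)^2 + 4*0.0014^2 = 0.1276


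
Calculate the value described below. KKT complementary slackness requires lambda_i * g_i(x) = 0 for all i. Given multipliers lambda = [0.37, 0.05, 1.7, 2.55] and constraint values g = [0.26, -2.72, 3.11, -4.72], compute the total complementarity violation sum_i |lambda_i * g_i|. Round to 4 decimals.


KKT complementary slackness check:
lambda_1 * g_1 = 0.37 * 0.26 = 0.0962
lambda_2 * g_2 = 0.05 * -2.72 = -0.136
lambda_3 * g_3 = 1.7 * 3.11 = 5.287
lambda_4 * g_4 = 2.55 * -4.72 = -12.036
Total violation = 0.0962 + 0.136 + 5.287 + 12.036 = 17.5552


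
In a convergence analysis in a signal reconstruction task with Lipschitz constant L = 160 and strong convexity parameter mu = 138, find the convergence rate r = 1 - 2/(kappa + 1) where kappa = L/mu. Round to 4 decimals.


Step 1: Compute the condition number.
kappa = L/mu = 160/138 = 1.1594
Step 2: Compute the convergence rate.
r = 1 - 2/(kappa + 1) = 1 - 2*mu/(L + mu) = (L - mu)/(L + mu) = 22/298 = 0.0738


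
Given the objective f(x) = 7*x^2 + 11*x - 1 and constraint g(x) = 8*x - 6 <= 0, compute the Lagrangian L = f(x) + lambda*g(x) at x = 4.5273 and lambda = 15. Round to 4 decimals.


Step 1: Evaluate f(x).
f(4.5273) = 7*4.5273^2 + 11*4.5273 - 1 = 192.2754
Step 2: Evaluate g(x).
g(4.5273) = 8*4.5273 - 6 = 30.2184
Step 3: Compute Lagrangian.
L = 192.2754 + 15*30.2184 = 645.5514


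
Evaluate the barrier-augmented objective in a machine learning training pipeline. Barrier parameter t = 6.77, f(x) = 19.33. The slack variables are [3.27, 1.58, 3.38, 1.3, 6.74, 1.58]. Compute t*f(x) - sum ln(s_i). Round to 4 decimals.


Step 1: Compute log-barrier.
ln values: [1.1848, 0.4574, 1.2179, 0.2624, 1.9081, 0.4574]
phi = -(1.1848 + 0.4574 + 1.2179 + 0.2624 + 1.9081 + 0.4574) = -5.4879
Step 2: Compute augmented objective.
t*f(x) = 6.77*19.33 = 130.8641
Total = 130.8641 - 5.4879 = 125.3762


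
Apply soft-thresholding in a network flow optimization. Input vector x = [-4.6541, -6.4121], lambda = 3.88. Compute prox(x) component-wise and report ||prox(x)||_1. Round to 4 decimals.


Soft-thresholding with lambda = 3.88:
prox(-4.6541) = sign(-4.6541)*max(|-4.6541| - 3.88, 0) = -0.7741
prox(-6.4121) = sign(-6.4121)*max(|-6.4121| - 3.88, 0) = -2.5321
prox(x) = [-0.7741, -2.5321]
||prox(x)||_1 = 0.7741 + 2.5321 = 3.3062


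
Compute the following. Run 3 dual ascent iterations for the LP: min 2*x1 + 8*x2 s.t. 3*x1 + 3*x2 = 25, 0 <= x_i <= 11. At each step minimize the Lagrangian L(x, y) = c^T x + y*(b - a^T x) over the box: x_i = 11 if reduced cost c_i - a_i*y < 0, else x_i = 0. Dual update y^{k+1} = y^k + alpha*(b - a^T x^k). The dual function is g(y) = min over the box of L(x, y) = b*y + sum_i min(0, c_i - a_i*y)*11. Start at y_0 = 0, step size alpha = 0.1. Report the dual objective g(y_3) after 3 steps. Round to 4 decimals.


Dual ascent for LP: min 2*x1 + 8*x2, 3*x1 + 3*x2 = 25, 0 <= x_i <= 11
Step 1: y^k = 0.0, reduced costs: (2.0, 8.0)
  x^k = (0.0, 0.0), subgradient = b - a^T x = 25.0
  y^{k+1} = 0.0 + 0.1*25.0 = 2.5
Step 2: y^k = 2.5, reduced costs: (-5.5, 0.5)
  x^k = (11.0, 0.0), subgradient = b - a^T x = -8.0
  y^{k+1} = 2.5 + 0.1*-8.0 = 1.7
Step 3: y^k = 1.7, reduced costs: (-3.1, 2.9)
  x^k = (11.0, 0.0), subgradient = b - a^T x = -8.0
  y^{k+1} = 1.7 + 0.1*-8.0 = 0.9
Dual objective at y_3 = 0.9: reduced costs (-0.7, 5.3), box minimizer x = (11.0, 0.0)
g(y_3) = b*y + (c1 - a1*y)*x1 + (c2 - a2*y)*x2 = 25*0.9 + (-0.7)*11.0 + 5.3*0.0 = 22.5 - 7.7 + 0.0 = 14.8


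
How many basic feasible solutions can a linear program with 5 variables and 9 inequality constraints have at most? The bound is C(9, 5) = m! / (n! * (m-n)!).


Each vertex corresponds to some choice of n active constraints out of m, so the number of vertices is at most C(m, n) = m! / (n!(m-n)!).
m = 9, n = 5
Numerator: 9 * 8 * 7 * 6 * 5
Denominator: 5! = 120
C(9, 5) = 126


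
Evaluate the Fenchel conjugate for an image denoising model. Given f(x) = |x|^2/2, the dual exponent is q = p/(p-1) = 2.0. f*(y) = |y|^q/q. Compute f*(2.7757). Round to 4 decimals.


The conjugate exponent q satisfies 1/p + 1/q = 1.
p = 2, so q = 2/(2 - 1) = 2.0
|y|^q = 2.7757^2.0 = 7.7045
f*(2.7757) = 7.7045 / 2.0 = 3.8523


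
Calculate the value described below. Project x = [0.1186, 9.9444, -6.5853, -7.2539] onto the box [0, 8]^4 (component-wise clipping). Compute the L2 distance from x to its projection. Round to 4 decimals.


Project each component onto [0, 8].
clip(0.1186) = 0.1186, clip(9.9444) = 8.0, clip(-6.5853) = 0.0, clip(-7.2539) = 0.0
Projection = [0.1186, 8.0, 0.0, 0.0]
Squared diffs: [0.0, 3.7807, 43.3662, 52.6191]
Distance = sqrt(99.766) = 9.9883


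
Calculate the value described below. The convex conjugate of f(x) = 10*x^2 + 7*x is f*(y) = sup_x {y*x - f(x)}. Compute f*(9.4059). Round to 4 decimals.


f*(y) = sup_x {y*x - a*x^2 - b*x} = sup_x {(y-b)*x - a*x^2}
FOC: (y - b) - 2a*x = 0 => x* = (y - b)/(2a)
x* = (9.4059 - 7)/(2*10) = 0.1203
f*(9.4059) = (y-b)^2/(4a) = (9.4059 - 7)^2/(4*10)
= 5.7884/40 = 0.1447


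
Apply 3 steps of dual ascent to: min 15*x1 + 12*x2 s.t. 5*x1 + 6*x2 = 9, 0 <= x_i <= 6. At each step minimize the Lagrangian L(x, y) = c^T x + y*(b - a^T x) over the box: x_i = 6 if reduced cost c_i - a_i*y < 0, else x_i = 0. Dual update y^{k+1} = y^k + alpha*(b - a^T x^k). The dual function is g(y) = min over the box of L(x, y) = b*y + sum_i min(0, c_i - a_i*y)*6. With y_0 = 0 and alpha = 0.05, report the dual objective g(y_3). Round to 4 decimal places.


Dual ascent for LP: min 15*x1 + 12*x2, 5*x1 + 6*x2 = 9, 0 <= x_i <= 6
Step 1: y^k = 0.0, reduced costs: (15.0, 12.0)
  x^k = (0.0, 0.0), subgradient = b - a^T x = 9.0
  y^{k+1} = 0.0 + 0.05*9.0 = 0.45
Step 2: y^k = 0.45, reduced costs: (12.75, 9.3)
  x^k = (0.0, 0.0), subgradient = b - a^T x = 9.0
  y^{k+1} = 0.45 + 0.05*9.0 = 0.9
Step 3: y^k = 0.9, reduced costs: (10.5, 6.6)
  x^k = (0.0, 0.0), subgradient = b - a^T x = 9.0
  y^{k+1} = 0.9 + 0.05*9.0 = 1.35
Dual objective at y_3 = 1.35: reduced costs (8.25, 3.9), box minimizer x = (0.0, 0.0)
g(y_3) = b*y + (c1 - a1*y)*x1 + (c2 - a2*y)*x2 = 9*1.35 + 8.25*0.0 + 3.9*0.0 = 12.15 + 0.0 + 0.0 = 12.15


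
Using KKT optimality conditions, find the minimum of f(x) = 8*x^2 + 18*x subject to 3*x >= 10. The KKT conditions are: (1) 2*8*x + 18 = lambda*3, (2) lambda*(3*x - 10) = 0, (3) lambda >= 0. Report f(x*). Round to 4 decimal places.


Step 1: Try lambda = 0 (constraint inactive).
x_unc = -18/(2*8) = -1.125
Check: 3*-1.125 = -3.375 < 10 -- violated!
Step 2: Constraint must be active: 3*x = 10
x* = 10/3 = 3.3333 (rounded; the exact value 10/3 is used below)
lambda = (2*8*(10/3) + 18)/3 = 23.7778
Step 3: Compute optimal value.
f(x*) = 8*(10/3)^2 + 18*(10/3) = 148.8889


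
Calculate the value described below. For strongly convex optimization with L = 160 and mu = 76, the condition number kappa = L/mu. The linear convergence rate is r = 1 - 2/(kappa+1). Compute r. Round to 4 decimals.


Step 1: Compute the condition number.
kappa = L/mu = 160/76 = 2.1053
Step 2: Compute the convergence rate.
r = 1 - 2/(kappa + 1) = 1 - 2*mu/(L + mu) = (L - mu)/(L + mu) = 84/236 = 0.3559


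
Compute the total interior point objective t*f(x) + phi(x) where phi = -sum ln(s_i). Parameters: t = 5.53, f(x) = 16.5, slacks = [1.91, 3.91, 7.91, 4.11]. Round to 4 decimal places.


Step 1: Compute log-barrier.
ln values: [0.6471, 1.3635, 2.0681, 1.4134]
phi = -(0.6471 + 1.3635 + 2.0681 + 1.4134) = -5.4922
Step 2: Compute augmented objective.
t*f(x) = 5.53*16.5 = 91.245
Total = 91.245 - 5.4922 = 85.7528


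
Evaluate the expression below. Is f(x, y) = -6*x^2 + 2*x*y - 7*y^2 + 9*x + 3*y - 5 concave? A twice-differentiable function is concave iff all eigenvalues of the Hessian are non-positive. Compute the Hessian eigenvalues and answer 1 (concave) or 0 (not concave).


The Hessian of f(x,y) = -6*x^2 + 2*x*y - 7*y^2 + 9*x + 3*y - 5 is:
H = [[-12, 2], [2, -14]]
Trace = -12 - 14 = -26
Determinant = -12*-14 - (2)^2 = 164
Discriminant = (-26)^2 - 4*164 = 20.0
Eigenvalues: lambda_1 = -15.2361, lambda_2 = -10.7639
The function is concave.

1


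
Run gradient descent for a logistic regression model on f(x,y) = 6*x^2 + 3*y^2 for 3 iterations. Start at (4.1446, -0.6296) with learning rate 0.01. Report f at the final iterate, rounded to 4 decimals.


Gradient descent on f(x,y) = 6*x^2 + 3*y^2.
Starting point: (4.1446, -0.6296), alpha = 0.01
Step 1: grad_x = 2*6*4.1446 = 49.7352, grad_y = 2*3*-0.6296 = -3.7776
  x_1 = 4.1446 - 0.01*49.7352 = 3.6472
  y_1 = -0.6296 - 0.01*-3.7776 = -0.5918
Step 2: grad_x = 2*6*3.6472 = 43.767, grad_y = 2*3*-0.5918 = -3.5509
  x_2 = 3.6472 - 0.01*43.767 = 3.2096
  y_2 = -0.5918 - 0.01*-3.5509 = -0.5563
Step 3: grad_x = 2*6*3.2096 = 38.5149, grad_y = 2*3*-0.5563 = -3.3379
  x_3 = 3.2096 - 0.01*38.5149 = 2.8244
  y_3 = -0.5563 - 0.01*-3.3379 = -0.5229
f(2.8244, -0.5229) = 6*2.8244^2 + 3*(-0.5229)^2 = 48.6848


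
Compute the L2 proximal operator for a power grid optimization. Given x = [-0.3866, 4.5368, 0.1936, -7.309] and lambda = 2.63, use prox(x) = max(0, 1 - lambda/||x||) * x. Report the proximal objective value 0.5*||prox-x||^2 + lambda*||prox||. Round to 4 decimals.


Step 1: Compute ||x||.
||x|| = 8.6134
Step 2: Compute scaling factor.
scale = max(0, 1 - 2.63/8.6134) = 0.6947
Step 3: prox(x) = [-0.2686, 3.1515, 0.1345, -5.0773]
||prox(x)|| = 5.9834
Step 4: Proximal objective.
0.5*||prox-x||^2 = 3.4585
lambda*||prox|| = 15.7363
Total = 19.1948


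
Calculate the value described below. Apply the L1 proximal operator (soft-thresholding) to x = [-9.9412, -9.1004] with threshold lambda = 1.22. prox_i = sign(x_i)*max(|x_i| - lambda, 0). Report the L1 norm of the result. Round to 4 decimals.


Soft-thresholding with lambda = 1.22:
prox(-9.9412) = sign(-9.9412)*max(|-9.9412| - 1.22, 0) = -8.7212
prox(-9.1004) = sign(-9.1004)*max(|-9.1004| - 1.22, 0) = -7.8804
prox(x) = [-8.7212, -7.8804]
||prox(x)||_1 = 8.7212 + 7.8804 = 16.6016


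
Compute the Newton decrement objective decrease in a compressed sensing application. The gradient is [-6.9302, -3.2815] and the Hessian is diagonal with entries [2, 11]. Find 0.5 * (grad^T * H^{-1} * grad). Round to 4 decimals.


Step 1: H is diagonal, so H^(-1) * g = [-3.4651, -0.2983].
Step 2: g^T H^(-1) g = sum_i g_i^2 / H_ii
  = (-6.9302)^2/2 + (-3.2815)^2/11
  = 24.0138 + 0.9789 = 24.9928
Step 3: Objective decrease = 0.5 * g^T H^(-1) g = 12.4964


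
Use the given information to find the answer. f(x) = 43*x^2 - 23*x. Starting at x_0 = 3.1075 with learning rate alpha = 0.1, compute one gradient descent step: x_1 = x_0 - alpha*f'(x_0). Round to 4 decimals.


We compute the gradient at x_0 and apply the update.
f'(x) = 86*x - 23
f'(3.1075) = 86*3.1075 - 23 = 244.245
x_1 = 3.1075 - 0.1*244.245 = -21.317


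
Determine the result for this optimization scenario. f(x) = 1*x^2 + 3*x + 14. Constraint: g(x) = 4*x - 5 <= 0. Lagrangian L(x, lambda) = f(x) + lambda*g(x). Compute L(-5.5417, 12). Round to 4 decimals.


Step 1: Evaluate f(x).
f(-5.5417) = 1*(-5.5417)^2 + 3*(-5.5417) + 14 = 28.0853
Step 2: Evaluate g(x).
g(-5.5417) = 4*-5.5417 - 5 = -27.1668
Step 3: Compute Lagrangian.
L = 28.0853 + 12*-27.1668 = -297.9163


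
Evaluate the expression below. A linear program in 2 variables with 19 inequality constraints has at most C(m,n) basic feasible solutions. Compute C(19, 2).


Each vertex corresponds to some choice of n active constraints out of m, so the number of vertices is at most C(m, n) = m! / (n!(m-n)!).
m = 19, n = 2
Numerator: 19 * 18
Denominator: 2! = 2
C(19, 2) = 171


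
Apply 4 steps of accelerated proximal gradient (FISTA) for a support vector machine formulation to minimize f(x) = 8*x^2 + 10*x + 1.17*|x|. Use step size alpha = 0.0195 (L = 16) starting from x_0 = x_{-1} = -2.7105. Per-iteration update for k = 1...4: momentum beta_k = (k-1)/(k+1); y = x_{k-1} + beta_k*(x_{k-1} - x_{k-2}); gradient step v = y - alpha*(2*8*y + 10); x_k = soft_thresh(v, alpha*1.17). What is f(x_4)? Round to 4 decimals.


FISTA on f(x) = 8*x^2 + 10*x + 1.17*|x|
L = 16, alpha = 0.0195
Iteration 1: beta = 0.0, y = -2.7105 + 0.0*(-2.7105 + 2.7105) = -2.7105
  grad(y) = -33.368, v = y - alpha*grad = -2.0598
  prox(v) = soft_thresh(-2.0598, 0.0228) = -2.037
Iteration 2: beta = 0.3333, y = -2.037 + 0.3333*(-2.037 + 2.7105) = -1.8125
  grad(y) = -19.0002, v = y - alpha*grad = -1.442
  prox(v) = soft_thresh(-1.442, 0.0228) = -1.4192
Iteration 3: beta = 0.5, y = -1.4192 + 0.5*(-1.4192 + 2.037) = -1.1103
  grad(y) = -7.7646, v = y - alpha*grad = -0.9589
  prox(v) = soft_thresh(-0.9589, 0.0228) = -0.9361
Iteration 4: beta = 0.6, y = -0.9361 + 0.6*(-0.9361 + 1.4192) = -0.6462
  grad(y) = -0.3389, v = y - alpha*grad = -0.6396
  prox(v) = soft_thresh(-0.6396, 0.0228) = -0.6168
f(x_4) = 8*(-0.6168)^2 + 10*(-0.6168) + 1.17*|-0.6168| = -2.4028


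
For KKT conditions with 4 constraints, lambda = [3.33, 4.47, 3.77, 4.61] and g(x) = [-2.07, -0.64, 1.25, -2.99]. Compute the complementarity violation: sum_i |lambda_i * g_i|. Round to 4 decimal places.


KKT complementary slackness check:
lambda_1 * g_1 = 3.33 * -2.07 = -6.8931
lambda_2 * g_2 = 4.47 * -0.64 = -2.8608
lambda_3 * g_3 = 3.77 * 1.25 = 4.7125
lambda_4 * g_4 = 4.61 * -2.99 = -13.7839
Total violation = 6.8931 + 2.8608 + 4.7125 + 13.7839 = 28.2503


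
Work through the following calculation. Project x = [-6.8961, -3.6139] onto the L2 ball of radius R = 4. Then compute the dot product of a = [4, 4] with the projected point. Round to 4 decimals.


Step 1: Compute ||x|| (intermediates to 6 decimals).
||x|| = sqrt((-6.8961)^2 + (-3.6139)^2) = 7.785658
Step 2: Project.
Since ||x|| > R, scale = R/||x|| = 4/7.785658 = 0.513765, proj(x) = scale * x
proj(x) = [-3.542975, -1.856695]
Step 3: Dot product.
a^T * proj(x) = 4*(-3.542975) + 4*(-1.856695) = -21.5987


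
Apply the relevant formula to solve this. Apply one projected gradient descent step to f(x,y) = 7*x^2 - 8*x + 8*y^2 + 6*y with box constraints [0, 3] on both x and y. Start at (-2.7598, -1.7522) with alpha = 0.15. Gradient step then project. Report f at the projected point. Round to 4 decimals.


Step 1: Compute gradient at (-2.7598, -1.7522).
grad_x = 2*7*-2.7598 - 8 = -46.6372
grad_y = 2*8*-1.7522 + 6 = -22.0352
Step 2: Gradient step.
x_raw = -2.7598 - 0.15*-46.6372 = 4.2358
y_raw = -1.7522 - 0.15*-22.0352 = 1.5531
Step 3: Project onto [0, 3].
x_proj = clip(4.2358) = 3.0
y_proj = clip(1.5531) = 1.5531
Step 4: Evaluate f.
f(3.0, 1.5531) = 67.6149


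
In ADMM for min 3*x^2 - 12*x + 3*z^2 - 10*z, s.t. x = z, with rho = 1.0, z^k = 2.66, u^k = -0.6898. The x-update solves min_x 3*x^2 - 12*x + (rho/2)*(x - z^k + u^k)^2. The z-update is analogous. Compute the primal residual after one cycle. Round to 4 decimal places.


ADMM iteration with rho = 1.0, z^k = 2.66, u^k = -0.6898
Step 1: x-update.
Minimize 3*x^2 - 12*x + (1.0/2)*(x - 2.66 - 0.6898)^2
FOC: (2*3 + 1.0)*x = 12 + 1.0*(2.66 + 0.6898)
x^{k+1} = 2.1928
Step 2: z-update.
Minimize 3*z^2 - 10*z + (1.0/2)*(2.1928 - z - 0.6898)^2
FOC: (2*3 + 1.0)*z = 10 + 1.0*(2.1928 - 0.6898)
z^{k+1} = 1.6433
Step 3: u-update.
u^{k+1} = -0.6898 + 2.1928 - 1.6433 = -0.1403
Step 4: Primal residual = |2.1928 - 1.6433| = 0.5495


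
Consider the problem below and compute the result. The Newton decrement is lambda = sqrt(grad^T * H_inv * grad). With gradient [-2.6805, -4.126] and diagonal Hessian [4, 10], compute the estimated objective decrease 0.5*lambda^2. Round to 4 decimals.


Step 1: H is diagonal, so H^(-1) * g = [-0.6701, -0.4126].
Step 2: g^T H^(-1) g = sum_i g_i^2 / H_ii
  = (-2.6805)^2/4 + (-4.126)^2/10
  = 1.7963 + 1.7024 = 3.4987
Step 3: Objective decrease = 0.5 * g^T H^(-1) g = 1.7493


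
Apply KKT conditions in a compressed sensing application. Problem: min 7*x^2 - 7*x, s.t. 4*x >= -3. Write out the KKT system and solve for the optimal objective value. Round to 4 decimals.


Step 1: Try lambda = 0 (constraint inactive).
Stationarity: 2*7*x - 7 = 0
x* = 7/(2*7) = 0.5
Check constraint: 4*0.5 = 2.0 >= -3 -- satisfied.
Step 2: Compute optimal value.
f(x*) = 7*0.5^2 - 7*0.5 = -1.75


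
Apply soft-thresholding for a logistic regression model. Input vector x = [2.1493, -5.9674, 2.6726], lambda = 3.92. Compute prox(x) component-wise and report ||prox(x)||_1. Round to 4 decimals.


Soft-thresholding with lambda = 3.92:
prox(2.1493) = sign(2.1493)*max(|2.1493| - 3.92, 0) = 0.0
prox(-5.9674) = sign(-5.9674)*max(|-5.9674| - 3.92, 0) = -2.0474
prox(2.6726) = sign(2.6726)*max(|2.6726| - 3.92, 0) = 0.0
prox(x) = [0.0, -2.0474, 0.0]
||prox(x)||_1 = 0.0 + 2.0474 + 0.0 = 2.0474


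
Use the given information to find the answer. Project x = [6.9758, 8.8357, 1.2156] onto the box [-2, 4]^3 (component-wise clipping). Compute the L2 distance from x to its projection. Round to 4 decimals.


Project each component onto [-2, 4].
clip(6.9758) = 4.0, clip(8.8357) = 4.0, clip(1.2156) = 1.2156
Projection = [4.0, 4.0, 1.2156]
Squared diffs: [8.8554, 23.384, 0.0]
Distance = sqrt(32.2394) = 5.678


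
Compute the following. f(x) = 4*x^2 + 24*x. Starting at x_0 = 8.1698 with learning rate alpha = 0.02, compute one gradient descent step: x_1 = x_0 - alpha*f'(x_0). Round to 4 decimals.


We compute the gradient at x_0 and apply the update.
f'(x) = 8*x + 24
f'(8.1698) = 8*8.1698 + 24 = 89.3584
x_1 = 8.1698 - 0.02*89.3584 = 6.3826


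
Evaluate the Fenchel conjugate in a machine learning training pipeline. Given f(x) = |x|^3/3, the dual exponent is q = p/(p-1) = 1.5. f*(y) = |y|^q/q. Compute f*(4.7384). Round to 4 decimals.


The conjugate exponent q satisfies 1/p + 1/q = 1.
p = 3, so q = 3/(3 - 1) = 1.5
|y|^q = 4.7384^1.5 = 10.3145
f*(4.7384) = 10.3145 / 1.5 = 6.8763


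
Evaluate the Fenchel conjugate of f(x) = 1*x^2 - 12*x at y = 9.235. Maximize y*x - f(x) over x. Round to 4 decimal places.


f*(y) = sup_x {y*x - a*x^2 - b*x} = sup_x {(y-b)*x - a*x^2}
FOC: (y - b) - 2a*x = 0 => x* = (y - b)/(2a)
x* = (9.235 + 12)/(2*1) = 10.6175
f*(9.235) = (y-b)^2/(4a) = (9.235 + 12)^2/(4*1)
= 450.9252/4 = 112.7313


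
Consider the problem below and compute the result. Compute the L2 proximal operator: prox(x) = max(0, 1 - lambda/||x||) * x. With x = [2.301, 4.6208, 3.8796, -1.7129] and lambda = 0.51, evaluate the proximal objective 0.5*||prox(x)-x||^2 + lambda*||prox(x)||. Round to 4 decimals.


Step 1: Compute ||x||.
||x|| = 6.6807
Step 2: Compute scaling factor.
scale = max(0, 1 - 0.51/6.6807) = 0.9237
Step 3: prox(x) = [2.1253, 4.2681, 3.5834, -1.5821]
||prox(x)|| = 6.1707
Step 4: Proximal objective.
0.5*||prox-x||^2 = 0.1301
lambda*||prox|| = 3.1471
Total = 3.2771


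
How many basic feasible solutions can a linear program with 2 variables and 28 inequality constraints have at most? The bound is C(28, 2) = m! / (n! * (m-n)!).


Each vertex corresponds to some choice of n active constraints out of m, so the number of vertices is at most C(m, n) = m! / (n!(m-n)!).
m = 28, n = 2
Numerator: 28 * 27
Denominator: 2! = 2
C(28, 2) = 378


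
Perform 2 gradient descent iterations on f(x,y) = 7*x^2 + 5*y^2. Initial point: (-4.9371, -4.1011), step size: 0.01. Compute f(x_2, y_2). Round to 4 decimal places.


Gradient descent on f(x,y) = 7*x^2 + 5*y^2.
Starting point: (-4.9371, -4.1011), alpha = 0.01
Step 1: grad_x = 2*7*-4.9371 = -69.1194, grad_y = 2*5*-4.1011 = -41.011
  x_1 = -4.9371 - 0.01*-69.1194 = -4.2459
  y_1 = -4.1011 - 0.01*-41.011 = -3.691
Step 2: grad_x = 2*7*-4.2459 = -59.4427, grad_y = 2*5*-3.691 = -36.9099
  x_2 = -4.2459 - 0.01*-59.4427 = -3.6515
  y_2 = -3.691 - 0.01*-36.9099 = -3.3219
f(-3.6515, -3.3219) = 7*(-3.6515)^2 + 5*(-3.3219)^2 = 148.5079


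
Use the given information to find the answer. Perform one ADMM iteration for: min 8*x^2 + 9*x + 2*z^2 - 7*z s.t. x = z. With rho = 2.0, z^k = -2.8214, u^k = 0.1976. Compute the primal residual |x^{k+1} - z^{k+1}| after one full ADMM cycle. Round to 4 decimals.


ADMM iteration with rho = 2.0, z^k = -2.8214, u^k = 0.1976
Step 1: x-update.
Minimize 8*x^2 + 9*x + (2.0/2)*(x + 2.8214 + 0.1976)^2
FOC: (2*8 + 2.0)*x = -9 + 2.0*(-2.8214 - 0.1976)
x^{k+1} = -0.8354
Step 2: z-update.
Minimize 2*z^2 - 7*z + (2.0/2)*(-0.8354 - z + 0.1976)^2
FOC: (2*2 + 2.0)*z = 7 + 2.0*(-0.8354 + 0.1976)
z^{k+1} = 0.9541
Step 3: u-update.
u^{k+1} = 0.1976 - 0.8354 - 0.9541 = -1.5919
Step 4: Primal residual = |-0.8354 - 0.9541| = 1.7895


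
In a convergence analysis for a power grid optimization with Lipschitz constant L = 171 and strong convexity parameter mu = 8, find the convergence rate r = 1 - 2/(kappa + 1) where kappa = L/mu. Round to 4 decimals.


Step 1: Compute the condition number.
kappa = L/mu = 171/8 = 21.375
Step 2: Compute the convergence rate.
r = 1 - 2/(kappa + 1) = 1 - 2*mu/(L + mu) = (L - mu)/(L + mu) = 163/179 = 0.9106


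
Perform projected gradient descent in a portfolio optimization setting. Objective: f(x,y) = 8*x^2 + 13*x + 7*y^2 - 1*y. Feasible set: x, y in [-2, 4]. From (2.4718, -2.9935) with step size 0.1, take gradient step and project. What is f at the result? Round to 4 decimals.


Step 1: Compute gradient at (2.4718, -2.9935).
grad_x = 2*8*2.4718 + 13 = 52.5488
grad_y = 2*7*-2.9935 - 1 = -42.909
Step 2: Gradient step.
x_raw = 2.4718 - 0.1*52.5488 = -2.7831
y_raw = -2.9935 - 0.1*-42.909 = 1.2974
Step 3: Project onto [-2, 4].
x_proj = clip(-2.7831) = -2.0
y_proj = clip(1.2974) = 1.2974
Step 4: Evaluate f.
f(-2.0, 1.2974) = 16.4853


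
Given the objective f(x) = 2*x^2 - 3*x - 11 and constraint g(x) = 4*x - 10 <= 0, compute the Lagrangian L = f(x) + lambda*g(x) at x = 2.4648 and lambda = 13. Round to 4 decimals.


Step 1: Evaluate f(x).
f(2.4648) = 2*2.4648^2 - 3*2.4648 - 11 = -6.2439
Step 2: Evaluate g(x).
g(2.4648) = 4*2.4648 - 10 = -0.1408
Step 3: Compute Lagrangian.
L = -6.2439 + 13*-0.1408 = -8.0743


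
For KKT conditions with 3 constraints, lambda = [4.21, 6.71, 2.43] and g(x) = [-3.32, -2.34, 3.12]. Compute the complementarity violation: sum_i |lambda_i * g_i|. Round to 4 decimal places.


KKT complementary slackness check:
lambda_1 * g_1 = 4.21 * -3.32 = -13.9772
lambda_2 * g_2 = 6.71 * -2.34 = -15.7014
lambda_3 * g_3 = 2.43 * 3.12 = 7.5816
Total violation = 13.9772 + 15.7014 + 7.5816 = 37.2602


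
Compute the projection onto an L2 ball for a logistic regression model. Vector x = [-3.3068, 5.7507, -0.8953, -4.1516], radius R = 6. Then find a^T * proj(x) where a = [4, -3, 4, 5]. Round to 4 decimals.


Step 1: Compute ||x|| (intermediates to 6 decimals).
||x|| = sqrt((-3.3068)^2 + 5.7507^2 + (-0.8953)^2 + (-4.1516)^2) = 7.876727
Step 2: Project.
Since ||x|| > R, scale = R/||x|| = 6/7.876727 = 0.761738, proj(x) = scale * x
proj(x) = [-2.518915, 4.380527, -0.681984, -3.162431]
Step 3: Dot product.
a^T * proj(x) = 4*(-2.518915) - 3*4.380527 + 4*(-0.681984) + 5*(-3.162431) = -41.7573


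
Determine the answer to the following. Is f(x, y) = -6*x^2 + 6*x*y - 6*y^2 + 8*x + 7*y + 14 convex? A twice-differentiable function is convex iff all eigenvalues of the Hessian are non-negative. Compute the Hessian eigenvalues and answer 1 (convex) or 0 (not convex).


The Hessian of f(x,y) = -6*x^2 + 6*x*y - 6*y^2 + 8*x + 7*y + 14 is:
H = [[-12, 6], [6, -12]]
Trace = -12 - 12 = -24
Determinant = -12*-12 - (6)^2 = 108
Discriminant = (-24)^2 - 4*108 = 144.0
Eigenvalues: lambda_1 = -18.0, lambda_2 = -6.0
The function is not convex.

0


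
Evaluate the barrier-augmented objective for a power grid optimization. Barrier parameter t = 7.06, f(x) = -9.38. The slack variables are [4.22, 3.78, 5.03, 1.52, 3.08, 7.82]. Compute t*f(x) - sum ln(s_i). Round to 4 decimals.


Step 1: Compute log-barrier.
ln values: [1.4398, 1.3297, 1.6154, 0.4187, 1.1249, 2.0567]
phi = -(1.4398 + 1.3297 + 1.6154 + 0.4187 + 1.1249 + 2.0567) = -7.9853
Step 2: Compute augmented objective.
t*f(x) = 7.06*-9.38 = -66.2228
Total = -66.2228 - 7.9853 = -74.2081


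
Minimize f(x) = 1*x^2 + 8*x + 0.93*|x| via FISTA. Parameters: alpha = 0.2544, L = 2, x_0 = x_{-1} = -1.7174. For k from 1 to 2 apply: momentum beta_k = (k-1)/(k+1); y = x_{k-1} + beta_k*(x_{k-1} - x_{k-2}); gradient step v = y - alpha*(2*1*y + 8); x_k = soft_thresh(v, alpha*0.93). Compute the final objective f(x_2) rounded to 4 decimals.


FISTA on f(x) = 1*x^2 + 8*x + 0.93*|x|
L = 2, alpha = 0.2544
Iteration 1: beta = 0.0, y = -1.7174 + 0.0*(-1.7174 + 1.7174) = -1.7174
  grad(y) = 4.5652, v = y - alpha*grad = -2.8788
  prox(v) = soft_thresh(-2.8788, 0.2366) = -2.6422
Iteration 2: beta = 0.3333, y = -2.6422 + 0.3333*(-2.6422 + 1.7174) = -2.9505
  grad(y) = 2.0991, v = y - alpha*grad = -3.4845
  prox(v) = soft_thresh(-3.4845, 0.2366) = -3.2479
f(x_2) = 1*(-3.2479)^2 + 8*(-3.2479) + 0.93*|-3.2479| = -12.4138


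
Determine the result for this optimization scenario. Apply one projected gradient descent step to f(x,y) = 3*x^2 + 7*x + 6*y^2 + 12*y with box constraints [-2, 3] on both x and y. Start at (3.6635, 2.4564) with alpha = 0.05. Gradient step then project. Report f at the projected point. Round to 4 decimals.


Step 1: Compute gradient at (3.6635, 2.4564).
grad_x = 2*3*3.6635 + 7 = 28.981
grad_y = 2*6*2.4564 + 12 = 41.4768
Step 2: Gradient step.
x_raw = 3.6635 - 0.05*28.981 = 2.2145
y_raw = 2.4564 - 0.05*41.4768 = 0.3826
Step 3: Project onto [-2, 3].
x_proj = clip(2.2145) = 2.2145
y_proj = clip(0.3826) = 0.3826
Step 4: Evaluate f.
f(2.2145, 0.3826) = 35.6813


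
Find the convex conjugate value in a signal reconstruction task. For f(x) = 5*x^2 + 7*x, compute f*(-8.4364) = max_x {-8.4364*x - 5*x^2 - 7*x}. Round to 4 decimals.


f*(y) = sup_x {y*x - a*x^2 - b*x} = sup_x {(y-b)*x - a*x^2}
FOC: (y - b) - 2a*x = 0 => x* = (y - b)/(2a)
x* = (-8.4364 - 7)/(2*5) = -1.5436
f*(-8.4364) = (y-b)^2/(4a) = (-8.4364 - 7)^2/(4*5)
= 238.2824/20 = 11.9141


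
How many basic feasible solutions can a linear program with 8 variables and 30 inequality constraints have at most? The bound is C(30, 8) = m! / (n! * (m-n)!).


Each vertex corresponds to some choice of n active constraints out of m, so the number of vertices is at most C(m, n) = m! / (n!(m-n)!).
m = 30, n = 8
Numerator: 30 * 29 * 28 * 27 * 26 * 25 * 24 * 23
Denominator: 8! = 40320
C(30, 8) = 5852925


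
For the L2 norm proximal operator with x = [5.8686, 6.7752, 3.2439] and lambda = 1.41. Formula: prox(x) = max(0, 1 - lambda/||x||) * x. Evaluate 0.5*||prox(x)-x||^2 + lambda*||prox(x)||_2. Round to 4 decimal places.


Step 1: Compute ||x||.
||x|| = 9.5324
Step 2: Compute scaling factor.
scale = max(0, 1 - 1.41/9.5324) = 0.8521
Step 3: prox(x) = [5.0005, 5.773, 2.7641]
||prox(x)|| = 8.1224
Step 4: Proximal objective.
0.5*||prox-x||^2 = 0.9941
lambda*||prox|| = 11.4526
Total = 12.4466


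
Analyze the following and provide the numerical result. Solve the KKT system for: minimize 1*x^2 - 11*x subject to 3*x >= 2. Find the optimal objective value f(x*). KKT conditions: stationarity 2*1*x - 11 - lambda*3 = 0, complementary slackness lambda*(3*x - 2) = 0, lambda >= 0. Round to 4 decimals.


Step 1: Try lambda = 0 (constraint inactive).
Stationarity: 2*1*x - 11 = 0
x* = 11/(2*1) = 5.5
Check constraint: 3*5.5 = 16.5 >= 2 -- satisfied.
Step 2: Compute optimal value.
f(x*) = 1*5.5^2 - 11*5.5 = -30.25
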